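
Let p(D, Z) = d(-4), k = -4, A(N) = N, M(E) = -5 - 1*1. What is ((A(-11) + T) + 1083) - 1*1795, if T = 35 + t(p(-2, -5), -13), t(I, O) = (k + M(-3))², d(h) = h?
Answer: -588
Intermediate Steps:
M(E) = -6 (M(E) = -5 - 1 = -6)
p(D, Z) = -4
t(I, O) = 100 (t(I, O) = (-4 - 6)² = (-10)² = 100)
T = 135 (T = 35 + 100 = 135)
((A(-11) + T) + 1083) - 1*1795 = ((-11 + 135) + 1083) - 1*1795 = (124 + 1083) - 1795 = 1207 - 1795 = -588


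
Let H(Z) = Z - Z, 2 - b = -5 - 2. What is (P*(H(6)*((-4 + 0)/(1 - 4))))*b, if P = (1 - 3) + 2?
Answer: 0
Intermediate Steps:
b = 9 (b = 2 - (-5 - 2) = 2 - 1*(-7) = 2 + 7 = 9)
H(Z) = 0
P = 0 (P = -2 + 2 = 0)
(P*(H(6)*((-4 + 0)/(1 - 4))))*b = (0*(0*((-4 + 0)/(1 - 4))))*9 = (0*(0*(-4/(-3))))*9 = (0*(0*(-⅓*(-4))))*9 = (0*(0*(4/3)))*9 = (0*0)*9 = 0*9 = 0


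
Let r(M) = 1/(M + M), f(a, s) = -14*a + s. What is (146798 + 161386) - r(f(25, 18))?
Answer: 204634177/664 ≈ 3.0818e+5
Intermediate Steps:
f(a, s) = s - 14*a
r(M) = 1/(2*M)
(146798 + 161386) - r(f(25, 18)) = (146798 + 161386) - 1/(2*(18 - 14*25)) = 308184 - 1/(2*(18 - 350)) = 308184 - 1/(2*(-332)) = 308184 - (-1)/(2*332) = 308184 - 1*(-1/664) = 308184 + 1/664 = 204634177/664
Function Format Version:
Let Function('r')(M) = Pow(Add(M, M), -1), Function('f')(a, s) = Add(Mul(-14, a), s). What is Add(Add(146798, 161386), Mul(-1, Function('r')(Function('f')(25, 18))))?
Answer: Rational(204634177, 664) ≈ 3.0818e+5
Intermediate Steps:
Function('f')(a, s) = Add(s, Mul(-14, a))
Function('r')(M) = Mul(Rational(1, 2), Pow(M, -1)) (Function('r')(M) = Pow(Mul(2, M), -1) = Mul(Rational(1, 2), Pow(M, -1)))
Add(Add(146798, 161386), Mul(-1, Function('r')(Function('f')(25, 18)))) = Add(Add(146798, 161386), Mul(-1, Mul(Rational(1, 2), Pow(Add(18, Mul(-14, 25)), -1)))) = Add(308184, Mul(-1, Mul(Rational(1, 2), Pow(Add(18, -350), -1)))) = Add(308184, Mul(-1, Mul(Rational(1, 2), Pow(-332, -1)))) = Add(308184, Mul(-1, Mul(Rational(1, 2), Rational(-1, 332)))) = Add(308184, Mul(-1, Rational(-1, 664))) = Add(308184, Rational(1, 664)) = Rational(204634177, 664)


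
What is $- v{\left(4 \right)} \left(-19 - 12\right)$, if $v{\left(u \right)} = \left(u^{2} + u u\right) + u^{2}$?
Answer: $1488$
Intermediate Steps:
$v{\left(u \right)} = 3 u^{2}$ ($v{\left(u \right)} = \left(u^{2} + u^{2}\right) + u^{2} = 2 u^{2} + u^{2} = 3 u^{2}$)
$- v{\left(4 \right)} \left(-19 - 12\right) = - 3 \cdot 4^{2} \left(-19 - 12\right) = - 3 \cdot 16 \left(-31\right) = - 48 \left(-31\right) = \left(-1\right) \left(-1488\right) = 1488$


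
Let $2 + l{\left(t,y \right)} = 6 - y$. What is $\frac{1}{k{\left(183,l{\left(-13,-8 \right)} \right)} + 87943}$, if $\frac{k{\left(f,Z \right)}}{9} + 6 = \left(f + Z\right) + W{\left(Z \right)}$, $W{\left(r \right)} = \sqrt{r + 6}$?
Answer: $\frac{44822}{4018022639} - \frac{27 \sqrt{2}}{8036045278} \approx 1.115 \cdot 10^{-5}$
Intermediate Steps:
$W{\left(r \right)} = \sqrt{6 + r}$
$l{\left(t,y \right)} = 4 - y$ ($l{\left(t,y \right)} = -2 - \left(-6 + y\right) = 4 - y$)
$k{\left(f,Z \right)} = -54 + 9 Z + 9 f + 9 \sqrt{6 + Z}$ ($k{\left(f,Z \right)} = -54 + 9 \left(\left(f + Z\right) + \sqrt{6 + Z}\right) = -54 + 9 \left(\left(Z + f\right) + \sqrt{6 + Z}\right) = -54 + 9 \left(Z + f + \sqrt{6 + Z}\right) = -54 + \left(9 Z + 9 f + 9 \sqrt{6 + Z}\right) = -54 + 9 Z + 9 f + 9 \sqrt{6 + Z}$)
$\frac{1}{k{\left(183,l{\left(-13,-8 \right)} \right)} + 87943} = \frac{1}{\left(-54 + 9 \left(4 - -8\right) + 9 \cdot 183 + 9 \sqrt{6 + \left(4 - -8\right)}\right) + 87943} = \frac{1}{\left(-54 + 9 \left(4 + 8\right) + 1647 + 9 \sqrt{6 + \left(4 + 8\right)}\right) + 87943} = \frac{1}{\left(-54 + 9 \cdot 12 + 1647 + 9 \sqrt{6 + 12}\right) + 87943} = \frac{1}{\left(-54 + 108 + 1647 + 9 \sqrt{18}\right) + 87943} = \frac{1}{\left(-54 + 108 + 1647 + 9 \cdot 3 \sqrt{2}\right) + 87943} = \frac{1}{\left(-54 + 108 + 1647 + 27 \sqrt{2}\right) + 87943} = \frac{1}{\left(1701 + 27 \sqrt{2}\right) + 87943} = \frac{1}{89644 + 27 \sqrt{2}}$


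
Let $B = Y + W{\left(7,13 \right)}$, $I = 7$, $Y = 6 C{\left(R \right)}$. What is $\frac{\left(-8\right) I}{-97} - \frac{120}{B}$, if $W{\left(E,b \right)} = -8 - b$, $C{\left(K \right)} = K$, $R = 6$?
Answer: $- \frac{720}{97} \approx -7.4227$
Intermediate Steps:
$Y = 36$ ($Y = 6 \cdot 6 = 36$)
$B = 15$ ($B = 36 - 21 = 15$)
$\frac{\left(-8\right) I}{-97} - \frac{120}{B} = \frac{\left(-8\right) 7}{-97} - \frac{120}{15} = \left(-56\right) \left(- \frac{1}{97}\right) - 8 = \frac{56}{97} - 8 = - \frac{720}{97}$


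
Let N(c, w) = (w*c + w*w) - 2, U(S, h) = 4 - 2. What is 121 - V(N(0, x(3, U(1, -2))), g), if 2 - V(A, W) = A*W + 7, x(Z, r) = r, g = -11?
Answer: 104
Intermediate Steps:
U(S, h) = 2
N(c, w) = -2 + w**2 + c*w (N(c, w) = (c*w + w**2) - 2 = (w**2 + c*w) - 2 = -2 + w**2 + c*w)
V(A, W) = -5 - A*W (V(A, W) = 2 - (A*W + 7) = 2 - (7 + A*W) = 2 + (-7 - A*W) = -5 - A*W)
121 - V(N(0, x(3, U(1, -2))), g) = 121 - (-5 - 1*(-2 + 2**2 + 0*2)*(-11)) = 121 - (-5 - 1*(-2 + 4 + 0)*(-11)) = 121 - (-5 - 1*2*(-11)) = 121 - (-5 + 22) = 121 - 1*17 = 121 - 17 = 104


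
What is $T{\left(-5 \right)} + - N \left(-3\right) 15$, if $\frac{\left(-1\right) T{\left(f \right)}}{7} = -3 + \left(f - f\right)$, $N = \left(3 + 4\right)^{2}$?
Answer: $2226$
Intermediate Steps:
$N = 49$ ($N = 7^{2} = 49$)
$T{\left(f \right)} = 21$ ($T{\left(f \right)} = - 7 \left(-3 + \left(f - f\right)\right) = - 7 \left(-3 + 0\right) = \left(-7\right) \left(-3\right) = 21$)
$T{\left(-5 \right)} + - N \left(-3\right) 15 = 21 + \left(-1\right) 49 \left(-3\right) 15 = 21 + \left(-49\right) \left(-3\right) 15 = 21 + 147 \cdot 15 = 21 + 2205 = 2226$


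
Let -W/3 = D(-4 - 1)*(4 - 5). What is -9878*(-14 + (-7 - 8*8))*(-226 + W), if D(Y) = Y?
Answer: -202350830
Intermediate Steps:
W = -15 (W = -3*(-4 - 1)*(4 - 5) = -(-15)*(-1) = -3*5 = -15)
-9878*(-14 + (-7 - 8*8))*(-226 + W) = -9878*(-14 + (-7 - 8*8))*(-226 - 15) = -9878*(-14 + (-7 - 64))*(-241) = -9878*(-14 - 71)*(-241) = -(-839630)*(-241) = -9878*20485 = -202350830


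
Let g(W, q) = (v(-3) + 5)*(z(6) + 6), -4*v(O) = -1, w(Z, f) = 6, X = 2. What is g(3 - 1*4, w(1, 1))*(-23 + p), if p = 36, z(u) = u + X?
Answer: 1911/2 ≈ 955.50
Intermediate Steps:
v(O) = ¼ (v(O) = -¼*(-1) = ¼)
z(u) = 2 + u (z(u) = u + 2 = 2 + u)
g(W, q) = 147/2 (g(W, q) = (¼ + 5)*((2 + 6) + 6) = 21*(8 + 6)/4 = (21/4)*14 = 147/2)
g(3 - 1*4, w(1, 1))*(-23 + p) = 147*(-23 + 36)/2 = (147/2)*13 = 1911/2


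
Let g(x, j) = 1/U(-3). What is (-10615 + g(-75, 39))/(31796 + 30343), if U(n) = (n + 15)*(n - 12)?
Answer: -1910701/11185020 ≈ -0.17083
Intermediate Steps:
U(n) = (-12 + n)*(15 + n) (U(n) = (15 + n)*(-12 + n) = (-12 + n)*(15 + n))
g(x, j) = -1/180 (g(x, j) = 1/(-180 + (-3)**2 + 3*(-3)) = 1/(-180 + 9 - 9) = 1/(-180) = -1/180)
(-10615 + g(-75, 39))/(31796 + 30343) = (-10615 - 1/180)/(31796 + 30343) = -1910701/180/62139 = -1910701/180*1/62139 = -1910701/11185020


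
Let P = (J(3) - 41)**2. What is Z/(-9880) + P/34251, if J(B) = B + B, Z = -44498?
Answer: 825029/181740 ≈ 4.5396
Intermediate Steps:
J(B) = 2*B
P = 1225 (P = (2*3 - 41)**2 = (6 - 41)**2 = (-35)**2 = 1225)
Z/(-9880) + P/34251 = -44498/(-9880) + 1225/34251 = -44498*(-1/9880) + 1225*(1/34251) = 1171/260 + 25/699 = 825029/181740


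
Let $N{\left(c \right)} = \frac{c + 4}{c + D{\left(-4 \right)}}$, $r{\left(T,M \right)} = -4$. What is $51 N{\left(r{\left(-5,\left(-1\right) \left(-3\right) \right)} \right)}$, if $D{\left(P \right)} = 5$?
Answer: $0$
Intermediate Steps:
$N{\left(c \right)} = \frac{4 + c}{5 + c}$ ($N{\left(c \right)} = \frac{c + 4}{c + 5} = \frac{4 + c}{5 + c}$)
$51 N{\left(r{\left(-5,\left(-1\right) \left(-3\right) \right)} \right)} = 51 \frac{4 - 4}{5 - 4} = 51 \cdot 1^{-1} \cdot 0 = 51 \cdot 1 \cdot 0 = 51 \cdot 0 = 0$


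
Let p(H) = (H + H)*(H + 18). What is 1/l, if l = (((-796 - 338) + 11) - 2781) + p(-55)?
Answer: 1/166 ≈ 0.0060241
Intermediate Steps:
p(H) = 2*H*(18 + H) (p(H) = (2*H)*(18 + H) = 2*H*(18 + H))
l = 166 (l = (((-796 - 338) + 11) - 2781) + 2*(-55)*(18 - 55) = ((-1134 + 11) - 2781) + 2*(-55)*(-37) = (-1123 - 2781) + 4070 = -3904 + 4070 = 166)
1/l = 1/166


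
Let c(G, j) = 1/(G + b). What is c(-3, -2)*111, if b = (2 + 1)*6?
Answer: 37/5 ≈ 7.4000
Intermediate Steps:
b = 18 (b = 3*6 = 18)
c(G, j) = 1/(18 + G) (c(G, j) = 1/(G + 18) = 1/(18 + G))
c(-3, -2)*111 = 111/(18 - 3) = 111/15 = (1/15)*111 = 37/5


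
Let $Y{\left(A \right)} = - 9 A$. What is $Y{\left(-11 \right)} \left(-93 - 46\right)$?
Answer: $-13761$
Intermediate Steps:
$Y{\left(-11 \right)} \left(-93 - 46\right) = \left(-9\right) \left(-11\right) \left(-93 - 46\right) = 99 \left(-139\right) = -13761$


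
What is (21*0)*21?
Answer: 0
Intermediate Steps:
(21*0)*21 = 0*21 = 0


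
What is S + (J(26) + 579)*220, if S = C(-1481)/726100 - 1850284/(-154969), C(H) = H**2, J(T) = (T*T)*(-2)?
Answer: -19133976438280791/112522990900 ≈ -1.7005e+5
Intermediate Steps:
J(T) = -2*T**2 (J(T) = T**2*(-2) = -2*T**2)
S = 1683394173209/112522990900 (S = (-1481)**2/726100 - 1850284/(-154969) = 2193361*(1/726100) - 1850284*(-1/154969) = 2193361/726100 + 1850284/154969 = 1683394173209/112522990900 ≈ 14.960)
S + (J(26) + 579)*220 = 1683394173209/112522990900 + (-2*26**2 + 579)*220 = 1683394173209/112522990900 + (-2*676 + 579)*220 = 1683394173209/112522990900 + (-1352 + 579)*220 = 1683394173209/112522990900 - 773*220 = 1683394173209/112522990900 - 170060 = -19133976438280791/112522990900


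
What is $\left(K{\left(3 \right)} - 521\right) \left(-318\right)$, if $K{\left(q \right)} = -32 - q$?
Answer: $176808$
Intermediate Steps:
$\left(K{\left(3 \right)} - 521\right) \left(-318\right) = \left(\left(-32 - 3\right) - 521\right) \left(-318\right) = \left(-35 - 521\right) \left(-318\right) = \left(-556\right) \left(-318\right) = 176808$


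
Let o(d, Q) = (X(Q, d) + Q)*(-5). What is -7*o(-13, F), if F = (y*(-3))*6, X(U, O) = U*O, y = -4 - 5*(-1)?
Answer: 7560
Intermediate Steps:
y = 1 (y = -4 + 5 = 1)
X(U, O) = O*U
F = -18 (F = (1*(-3))*6 = -3*6 = -18)
o(d, Q) = -5*Q - 5*Q*d (o(d, Q) = (d*Q + Q)*(-5) = (Q*d + Q)*(-5) = (Q + Q*d)*(-5) = -5*Q - 5*Q*d)
-7*o(-13, F) = -35*(-18)*(-1 - 1*(-13)) = -35*(-18)*(-1 + 13) = -35*(-18)*12 = -7*(-1080) = 7560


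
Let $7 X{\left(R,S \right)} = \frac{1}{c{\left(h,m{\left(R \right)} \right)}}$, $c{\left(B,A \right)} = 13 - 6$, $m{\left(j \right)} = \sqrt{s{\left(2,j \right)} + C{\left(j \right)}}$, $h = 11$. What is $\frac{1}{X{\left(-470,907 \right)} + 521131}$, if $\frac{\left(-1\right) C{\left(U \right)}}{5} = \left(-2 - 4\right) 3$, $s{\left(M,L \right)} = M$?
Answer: $\frac{49}{25535420} \approx 1.9189 \cdot 10^{-6}$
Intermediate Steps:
$C{\left(U \right)} = 90$ ($C{\left(U \right)} = - 5 \left(-2 - 4\right) 3 = - 5 \left(\left(-6\right) 3\right) = \left(-5\right) \left(-18\right) = 90$)
$m{\left(j \right)} = 2 \sqrt{23}$ ($m{\left(j \right)} = \sqrt{2 + 90} = \sqrt{92} = 2 \sqrt{23}$)
$c{\left(B,A \right)} = 7$
$X{\left(R,S \right)} = \frac{1}{49}$ ($X{\left(R,S \right)} = \frac{1}{7 \cdot 7} = \frac{1}{7} \cdot \frac{1}{7} = \frac{1}{49}$)
$\frac{1}{X{\left(-470,907 \right)} + 521131} = \frac{1}{\frac{1}{49} + 521131} = \frac{1}{\frac{25535420}{49}} = \frac{49}{25535420}$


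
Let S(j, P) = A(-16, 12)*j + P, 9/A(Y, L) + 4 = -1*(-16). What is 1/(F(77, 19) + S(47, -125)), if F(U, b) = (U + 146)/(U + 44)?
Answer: -484/42547 ≈ -0.011376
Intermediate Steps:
A(Y, L) = 3/4 (A(Y, L) = 9/(-4 - 1*(-16)) = 9/(-4 + 16) = 9/12 = 9*(1/12) = 3/4)
F(U, b) = (146 + U)/(44 + U)
S(j, P) = P + 3*j/4 (S(j, P) = 3*j/4 + P = P + 3*j/4)
1/(F(77, 19) + S(47, -125)) = 1/((146 + 77)/(44 + 77) + (-125 + (3/4)*47)) = 1/(223/121 + (-125 + 141/4)) = 1/((1/121)*223 - 359/4) = 1/(223/121 - 359/4) = 1/(-42547/484) = -484/42547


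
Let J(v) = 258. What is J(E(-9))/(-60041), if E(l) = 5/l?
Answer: -258/60041 ≈ -0.0042971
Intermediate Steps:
J(E(-9))/(-60041) = 258/(-60041) = 258*(-1/60041) = -258/60041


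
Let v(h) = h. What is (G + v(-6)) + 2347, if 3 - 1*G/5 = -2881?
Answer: 16761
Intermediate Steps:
G = 14420 (G = 15 - 5*(-2881) = 15 + 14405 = 14420)
(G + v(-6)) + 2347 = (14420 - 6) + 2347 = 14414 + 2347 = 16761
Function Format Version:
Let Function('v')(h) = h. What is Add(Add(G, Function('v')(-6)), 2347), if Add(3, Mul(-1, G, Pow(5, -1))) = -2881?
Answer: 16761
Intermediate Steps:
G = 14420 (G = Add(15, Mul(-5, -2881)) = Add(15, 14405) = 14420)
Add(Add(G, Function('v')(-6)), 2347) = Add(Add(14420, -6), 2347) = Add(14414, 2347) = 16761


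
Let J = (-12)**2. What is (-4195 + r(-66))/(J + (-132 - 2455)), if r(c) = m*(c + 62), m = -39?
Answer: 577/349 ≈ 1.6533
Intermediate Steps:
r(c) = -2418 - 39*c (r(c) = -39*(c + 62) = -39*(62 + c) = -2418 - 39*c)
J = 144
(-4195 + r(-66))/(J + (-132 - 2455)) = (-4195 + (-2418 - 39*(-66)))/(144 + (-132 - 2455)) = (-4195 + (-2418 + 2574))/(144 - 2587) = (-4195 + 156)/(-2443) = -4039*(-1/2443) = 577/349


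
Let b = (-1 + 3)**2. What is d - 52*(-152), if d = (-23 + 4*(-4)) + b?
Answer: 7869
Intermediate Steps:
b = 4 (b = 2**2 = 4)
d = -35 (d = (-23 + 4*(-4)) + 4 = (-23 - 16) + 4 = -39 + 4 = -35)
d - 52*(-152) = -35 - 52*(-152) = -35 + 7904 = 7869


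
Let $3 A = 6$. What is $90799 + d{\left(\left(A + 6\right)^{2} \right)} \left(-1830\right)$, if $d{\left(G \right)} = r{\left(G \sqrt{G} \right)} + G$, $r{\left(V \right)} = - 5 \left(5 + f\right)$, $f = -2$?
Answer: $1129$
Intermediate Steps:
$A = 2$ ($A = \frac{1}{3} \cdot 6 = 2$)
$r{\left(V \right)} = -15$ ($r{\left(V \right)} = - 5 \left(5 - 2\right) = \left(-5\right) 3 = -15$)
$d{\left(G \right)} = -15 + G$
$90799 + d{\left(\left(A + 6\right)^{2} \right)} \left(-1830\right) = 90799 + \left(-15 + \left(2 + 6\right)^{2}\right) \left(-1830\right) = 90799 + \left(-15 + 8^{2}\right) \left(-1830\right) = 90799 + \left(-15 + 64\right) \left(-1830\right) = 90799 + 49 \left(-1830\right) = 90799 - 89670 = 1129$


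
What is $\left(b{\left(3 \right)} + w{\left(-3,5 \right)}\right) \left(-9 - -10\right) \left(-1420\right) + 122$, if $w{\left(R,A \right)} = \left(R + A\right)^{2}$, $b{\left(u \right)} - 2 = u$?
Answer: $-12658$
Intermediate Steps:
$b{\left(u \right)} = 2 + u$
$w{\left(R,A \right)} = \left(A + R\right)^{2}$
$\left(b{\left(3 \right)} + w{\left(-3,5 \right)}\right) \left(-9 - -10\right) \left(-1420\right) + 122 = \left(\left(2 + 3\right) + \left(5 - 3\right)^{2}\right) \left(-9 - -10\right) \left(-1420\right) + 122 = \left(5 + 2^{2}\right) \left(-9 + 10\right) \left(-1420\right) + 122 = \left(5 + 4\right) 1 \left(-1420\right) + 122 = 9 \cdot 1 \left(-1420\right) + 122 = 9 \left(-1420\right) + 122 = -12780 + 122 = -12658$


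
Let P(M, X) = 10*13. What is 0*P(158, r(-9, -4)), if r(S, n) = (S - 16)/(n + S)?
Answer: 0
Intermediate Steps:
r(S, n) = (-16 + S)/(S + n)
P(M, X) = 130
0*P(158, r(-9, -4)) = 0*130 = 0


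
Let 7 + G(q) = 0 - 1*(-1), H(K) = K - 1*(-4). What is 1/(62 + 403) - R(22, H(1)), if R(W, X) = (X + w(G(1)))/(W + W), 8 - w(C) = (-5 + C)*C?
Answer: 24689/20460 ≈ 1.2067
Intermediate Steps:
H(K) = 4 + K (H(K) = K + 4 = 4 + K)
G(q) = -6 (G(q) = -7 + (0 - 1*(-1)) = -7 + (0 + 1) = -7 + 1 = -6)
w(C) = 8 - C*(-5 + C) (w(C) = 8 - (-5 + C)*C = 8 - C*(-5 + C))
R(W, X) = (-58 + X)/(2*W) (R(W, X) = (X + (8 - 1*(-6)² + 5*(-6)))/(W + W) = (X + (8 - 1*36 - 30))/((2*W)) = (X + (8 - 36 - 30))*(1/(2*W)) = (X - 58)*(1/(2*W)) = (-58 + X)*(1/(2*W)) = (-58 + X)/(2*W))
1/(62 + 403) - R(22, H(1)) = 1/(62 + 403) - (-58 + (4 + 1))/(2*22) = 1/465 - (-58 + 5)/(2*22) = 1/465 - (-53)/(2*22) = 1/465 - 1*(-53/44) = 1/465 + 53/44 = 24689/20460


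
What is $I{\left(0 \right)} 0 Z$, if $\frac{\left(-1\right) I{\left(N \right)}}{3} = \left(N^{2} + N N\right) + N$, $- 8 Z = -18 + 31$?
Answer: $0$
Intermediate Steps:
$Z = - \frac{13}{8}$ ($Z = - \frac{-18 + 31}{8} = \left(- \frac{1}{8}\right) 13 = - \frac{13}{8} \approx -1.625$)
$I{\left(N \right)} = - 6 N^{2} - 3 N$ ($I{\left(N \right)} = - 3 \left(\left(N^{2} + N N\right) + N\right) = - 3 \left(\left(N^{2} + N^{2}\right) + N\right) = - 3 \left(2 N^{2} + N\right) = - 3 \left(N + 2 N^{2}\right) = - 6 N^{2} - 3 N$)
$I{\left(0 \right)} 0 Z = \left(-3\right) 0 \left(1 + 2 \cdot 0\right) 0 \left(- \frac{13}{8}\right) = \left(-3\right) 0 \left(1 + 0\right) 0 \left(- \frac{13}{8}\right) = \left(-3\right) 0 \cdot 1 \cdot 0 \left(- \frac{13}{8}\right) = 0 \cdot 0 \left(- \frac{13}{8}\right) = 0 \left(- \frac{13}{8}\right) = 0$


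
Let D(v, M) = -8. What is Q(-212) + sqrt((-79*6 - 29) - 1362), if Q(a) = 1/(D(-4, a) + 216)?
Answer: 1/208 + I*sqrt(1865) ≈ 0.0048077 + 43.186*I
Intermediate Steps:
Q(a) = 1/208 (Q(a) = 1/(-8 + 216) = 1/208)
Q(-212) + sqrt((-79*6 - 29) - 1362) = 1/208 + sqrt((-79*6 - 29) - 1362) = 1/208 + sqrt((-474 - 29) - 1362) = 1/208 + sqrt(-503 - 1362) = 1/208 + sqrt(-1865) = 1/208 + I*sqrt(1865)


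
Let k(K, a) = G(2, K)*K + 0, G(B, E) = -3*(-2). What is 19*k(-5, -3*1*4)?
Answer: -570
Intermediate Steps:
G(B, E) = 6
k(K, a) = 6*K (k(K, a) = 6*K + 0 = 6*K)
19*k(-5, -3*1*4) = 19*(6*(-5)) = 19*(-30) = -570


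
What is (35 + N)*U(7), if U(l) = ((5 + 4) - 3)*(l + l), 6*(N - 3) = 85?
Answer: 4382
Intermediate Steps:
N = 103/6 (N = 3 + (⅙)*85 = 3 + 85/6 = 103/6 ≈ 17.167)
U(l) = 12*l (U(l) = (9 - 3)*(2*l) = 6*(2*l) = 12*l)
(35 + N)*U(7) = (35 + 103/6)*(12*7) = (313/6)*84 = 4382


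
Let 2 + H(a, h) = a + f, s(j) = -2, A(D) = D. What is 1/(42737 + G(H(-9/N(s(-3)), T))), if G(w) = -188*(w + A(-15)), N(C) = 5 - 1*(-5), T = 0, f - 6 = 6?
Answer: 5/219231 ≈ 2.2807e-5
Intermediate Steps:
f = 12 (f = 6 + 6 = 12)
N(C) = 10 (N(C) = 5 + 5 = 10)
H(a, h) = 10 + a (H(a, h) = -2 + (a + 12) = -2 + (12 + a) = 10 + a)
G(w) = 2820 - 188*w (G(w) = -188*(w - 15) = -188*(-15 + w) = 2820 - 188*w)
1/(42737 + G(H(-9/N(s(-3)), T))) = 1/(42737 + (2820 - 188*(10 - 9/10))) = 1/(42737 + (2820 - 188*91/10)) = 1/(42737 + (2820 - 8554/5)) = 1/(42737 + 5546/5) = 1/(219231/5) = 5/219231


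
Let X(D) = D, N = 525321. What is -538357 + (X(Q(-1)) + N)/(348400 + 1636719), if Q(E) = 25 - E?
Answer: -1068702184136/1985119 ≈ -5.3836e+5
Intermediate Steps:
-538357 + (X(Q(-1)) + N)/(348400 + 1636719) = -538357 + ((25 - 1*(-1)) + 525321)/(348400 + 1636719) = -538357 + ((25 + 1) + 525321)/1985119 = -538357 + (26 + 525321)*(1/1985119) = -538357 + 525347*(1/1985119) = -538357 + 525347/1985119 = -1068702184136/1985119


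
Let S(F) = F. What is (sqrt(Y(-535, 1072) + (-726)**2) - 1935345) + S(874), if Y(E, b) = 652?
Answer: -1934471 + 4*sqrt(32983) ≈ -1.9337e+6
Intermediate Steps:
(sqrt(Y(-535, 1072) + (-726)**2) - 1935345) + S(874) = (sqrt(652 + (-726)**2) - 1935345) + 874 = (sqrt(652 + 527076) - 1935345) + 874 = (sqrt(527728) - 1935345) + 874 = (4*sqrt(32983) - 1935345) + 874 = (-1935345 + 4*sqrt(32983)) + 874 = -1934471 + 4*sqrt(32983)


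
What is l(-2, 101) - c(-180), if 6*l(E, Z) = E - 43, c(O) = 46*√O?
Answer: -15/2 - 276*I*√5 ≈ -7.5 - 617.15*I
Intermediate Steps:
l(E, Z) = -43/6 + E/6 (l(E, Z) = (E - 43)/6 = (-43 + E)/6 = -43/6 + E/6)
l(-2, 101) - c(-180) = (-43/6 + (⅙)*(-2)) - 46*√(-180) = (-43/6 - ⅓) - 46*6*I*√5 = -15/2 - 276*I*√5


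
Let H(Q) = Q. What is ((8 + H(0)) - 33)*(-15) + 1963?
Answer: 2338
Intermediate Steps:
((8 + H(0)) - 33)*(-15) + 1963 = ((8 + 0) - 33)*(-15) + 1963 = (8 - 33)*(-15) + 1963 = -25*(-15) + 1963 = 375 + 1963 = 2338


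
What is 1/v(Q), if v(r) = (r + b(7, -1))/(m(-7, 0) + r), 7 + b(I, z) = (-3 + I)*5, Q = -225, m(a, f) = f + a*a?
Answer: 44/53 ≈ 0.83019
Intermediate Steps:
m(a, f) = f + a**2
b(I, z) = -22 + 5*I (b(I, z) = -7 + (-3 + I)*5 = -7 + (-15 + 5*I) = -22 + 5*I)
v(r) = (13 + r)/(49 + r) (v(r) = (r + (-22 + 5*7))/((0 + (-7)**2) + r) = (r + (-22 + 35))/((0 + 49) + r) = (r + 13)/(49 + r) = (13 + r)/(49 + r))
1/v(Q) = 1/((13 - 225)/(49 - 225)) = 1/(-212/(-176)) = 1/(-1/176*(-212)) = 1/(53/44) = 44/53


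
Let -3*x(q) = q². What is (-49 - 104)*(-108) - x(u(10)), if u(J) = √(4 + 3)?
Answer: 49579/3 ≈ 16526.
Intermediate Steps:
u(J) = √7
x(q) = -q²/3
(-49 - 104)*(-108) - x(u(10)) = (-49 - 104)*(-108) - (-1)*(√7)²/3 = -153*(-108) - (-1)*7/3 = 16524 - 1*(-7/3) = 16524 + 7/3 = 49579/3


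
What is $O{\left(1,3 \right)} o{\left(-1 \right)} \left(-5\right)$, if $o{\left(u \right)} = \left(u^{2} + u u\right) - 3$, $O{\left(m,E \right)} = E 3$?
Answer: $45$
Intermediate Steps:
$O{\left(m,E \right)} = 3 E$
$o{\left(u \right)} = -3 + 2 u^{2}$ ($o{\left(u \right)} = \left(u^{2} + u^{2}\right) - 3 = 2 u^{2} - 3 = -3 + 2 u^{2}$)
$O{\left(1,3 \right)} o{\left(-1 \right)} \left(-5\right) = 3 \cdot 3 \left(-3 + 2 \left(-1\right)^{2}\right) \left(-5\right) = 9 \left(-3 + 2 \cdot 1\right) \left(-5\right) = 9 \left(-3 + 2\right) \left(-5\right) = 9 \left(-1\right) \left(-5\right) = \left(-9\right) \left(-5\right) = 45$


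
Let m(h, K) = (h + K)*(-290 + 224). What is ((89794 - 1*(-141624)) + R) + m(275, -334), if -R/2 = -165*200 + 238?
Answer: 300836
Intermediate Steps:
m(h, K) = -66*K - 66*h (m(h, K) = (K + h)*(-66) = -66*K - 66*h)
R = 65524 (R = -2*(-165*200 + 238) = -2*(-33000 + 238) = -2*(-32762) = 65524)
((89794 - 1*(-141624)) + R) + m(275, -334) = ((89794 - 1*(-141624)) + 65524) + (-66*(-334) - 66*275) = ((89794 + 141624) + 65524) + (22044 - 18150) = (231418 + 65524) + 3894 = 296942 + 3894 = 300836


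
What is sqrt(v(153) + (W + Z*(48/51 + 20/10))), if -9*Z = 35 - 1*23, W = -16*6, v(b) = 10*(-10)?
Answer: 2*I*sqrt(129999)/51 ≈ 14.139*I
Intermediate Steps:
v(b) = -100
W = -96
Z = -4/3 (Z = -(35 - 1*23)/9 = -(35 - 23)/9 = -1/9*12 = -4/3 ≈ -1.3333)
sqrt(v(153) + (W + Z*(48/51 + 20/10))) = sqrt(-100 + (-96 - 4*(48/51 + 20/10)/3)) = sqrt(-100 + (-96 - 4*(48*(1/51) + 20*(1/10))/3)) = sqrt(-100 + (-96 - 4*(16/17 + 2)/3)) = sqrt(-100 + (-96 - 4/3*50/17)) = sqrt(-100 + (-96 - 200/51)) = sqrt(-100 - 5096/51) = sqrt(-10196/51) = 2*I*sqrt(129999)/51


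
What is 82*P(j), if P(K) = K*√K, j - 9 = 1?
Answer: 820*√10 ≈ 2593.1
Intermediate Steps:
j = 10 (j = 9 + 1 = 10)
P(K) = K^(3/2)
82*P(j) = 82*10^(3/2) = 82*(10*√10) = 820*√10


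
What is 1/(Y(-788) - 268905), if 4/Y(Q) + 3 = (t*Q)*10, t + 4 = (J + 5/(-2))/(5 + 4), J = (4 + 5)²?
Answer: -334927/90063544971 ≈ -3.7188e-6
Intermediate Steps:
J = 81 (J = 9² = 81)
t = 85/18 (t = -4 + (81 + 5/(-2))/(5 + 4) = -4 + (81 + 5*(-½))/9 = -4 + (81 - 5/2)/9 = -4 + (⅑)*(157/2) = -4 + 157/18 = 85/18 ≈ 4.7222)
Y(Q) = 4/(-3 + 425*Q/9) (Y(Q) = 4/(-3 + (85*Q/18)*10) = 4/(-3 + 425*Q/9))
1/(Y(-788) - 268905) = 1/(36/(-27 + 425*(-788)) - 268905) = 1/(36/(-27 - 334900) - 268905) = 1/(36/(-334927) - 268905) = 1/(36*(-1/334927) - 268905) = 1/(-36/334927 - 268905) = 1/(-90063544971/334927) = -334927/90063544971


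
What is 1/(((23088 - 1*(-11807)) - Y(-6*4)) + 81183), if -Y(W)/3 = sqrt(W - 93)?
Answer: 116078/13474103137 - 9*I*sqrt(13)/13474103137 ≈ 8.6149e-6 - 2.4083e-9*I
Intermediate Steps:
Y(W) = -3*sqrt(-93 + W) (Y(W) = -3*sqrt(W - 93) = -3*sqrt(-93 + W))
1/(((23088 - 1*(-11807)) - Y(-6*4)) + 81183) = 1/(((23088 - 1*(-11807)) - (-3)*sqrt(-93 - 6*4)) + 81183) = 1/(((23088 + 11807) - (-3)*sqrt(-93 - 24)) + 81183) = 1/((34895 - (-3)*sqrt(-117)) + 81183) = 1/((34895 - (-3)*3*I*sqrt(13)) + 81183) = 1/((34895 - (-9)*I*sqrt(13)) + 81183) = 1/((34895 + 9*I*sqrt(13)) + 81183) = 1/(116078 + 9*I*sqrt(13))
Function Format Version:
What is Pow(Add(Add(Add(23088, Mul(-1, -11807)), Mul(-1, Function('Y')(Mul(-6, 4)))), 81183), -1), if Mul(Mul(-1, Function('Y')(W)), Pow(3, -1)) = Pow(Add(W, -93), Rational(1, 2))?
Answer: Add(Rational(116078, 13474103137), Mul(Rational(-9, 13474103137), I, Pow(13, Rational(1, 2)))) ≈ Add(8.6149e-6, Mul(-2.4083e-9, I))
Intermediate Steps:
Function('Y')(W) = Mul(-3, Pow(Add(-93, W), Rational(1, 2))) (Function('Y')(W) = Mul(-3, Pow(Add(W, -93), Rational(1, 2))) = Mul(-3, Pow(Add(-93, W), Rational(1, 2))))
Pow(Add(Add(Add(23088, Mul(-1, -11807)), Mul(-1, Function('Y')(Mul(-6, 4)))), 81183), -1) = Pow(Add(Add(Add(23088, Mul(-1, -11807)), Mul(-1, Mul(-3, Pow(Add(-93, Mul(-6, 4)), Rational(1, 2))))), 81183), -1) = Pow(Add(Add(Add(23088, 11807), Mul(-1, Mul(-3, Pow(Add(-93, -24), Rational(1, 2))))), 81183), -1) = Pow(Add(Add(34895, Mul(-1, Mul(-3, Pow(-117, Rational(1, 2))))), 81183), -1) = Pow(Add(Add(34895, Mul(-1, Mul(-3, Mul(3, I, Pow(13, Rational(1, 2)))))), 81183), -1) = Pow(Add(Add(34895, Mul(-1, Mul(-9, I, Pow(13, Rational(1, 2))))), 81183), -1) = Pow(Add(Add(34895, Mul(9, I, Pow(13, Rational(1, 2)))), 81183), -1) = Pow(Add(116078, Mul(9, I, Pow(13, Rational(1, 2)))), -1)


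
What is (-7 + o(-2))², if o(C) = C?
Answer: 81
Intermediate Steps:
(-7 + o(-2))² = (-7 - 2)² = (-9)² = 81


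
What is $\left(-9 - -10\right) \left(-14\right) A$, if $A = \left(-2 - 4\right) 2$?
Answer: $168$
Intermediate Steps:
$A = -12$ ($A = \left(-6\right) 2 = -12$)
$\left(-9 - -10\right) \left(-14\right) A = \left(-9 - -10\right) \left(-14\right) \left(-12\right) = \left(-9 + 10\right) \left(-14\right) \left(-12\right) = 1 \left(-14\right) \left(-12\right) = \left(-14\right) \left(-12\right) = 168$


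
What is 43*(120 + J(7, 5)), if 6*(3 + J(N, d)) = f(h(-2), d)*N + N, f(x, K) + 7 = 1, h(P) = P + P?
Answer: 28681/6 ≈ 4780.2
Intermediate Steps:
h(P) = 2*P
f(x, K) = -6 (f(x, K) = -7 + 1 = -6)
J(N, d) = -3 - 5*N/6 (J(N, d) = -3 + (-6*N + N)/6 = -3 + (-5*N)/6 = -3 - 5*N/6)
43*(120 + J(7, 5)) = 43*(120 + (-3 - ⅚*7)) = 43*(120 + (-3 - 35/6)) = 43*(120 - 53/6) = 43*(667/6) = 28681/6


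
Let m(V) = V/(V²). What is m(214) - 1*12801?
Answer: -2739413/214 ≈ -12801.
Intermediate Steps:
m(V) = 1/V (m(V) = V/V² = 1/V)
m(214) - 1*12801 = 1/214 - 1*12801 = 1/214 - 12801 = -2739413/214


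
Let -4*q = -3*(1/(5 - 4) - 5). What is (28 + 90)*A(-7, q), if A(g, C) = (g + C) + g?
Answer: -2006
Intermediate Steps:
q = -3 (q = -(-3)*(1/(5 - 4) - 5)/4 = -(-3)*(1/1 - 5)/4 = -(-3)*(1 - 5)/4 = -(-3)*(-4)/4 = -1/4*12 = -3)
A(g, C) = C + 2*g (A(g, C) = (C + g) + g = C + 2*g)
(28 + 90)*A(-7, q) = (28 + 90)*(-3 + 2*(-7)) = 118*(-3 - 14) = 118*(-17) = -2006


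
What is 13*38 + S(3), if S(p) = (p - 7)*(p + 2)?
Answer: 474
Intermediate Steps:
S(p) = (-7 + p)*(2 + p)
13*38 + S(3) = 13*38 + (-14 + 3² - 5*3) = 494 + (-14 + 9 - 15) = 494 - 20 = 474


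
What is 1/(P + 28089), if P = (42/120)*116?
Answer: 5/140648 ≈ 3.5550e-5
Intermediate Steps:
P = 203/5 (P = (42*(1/120))*116 = (7/20)*116 = 203/5 ≈ 40.600)
1/(P + 28089) = 1/(203/5 + 28089) = 1/(140648/5) = 5/140648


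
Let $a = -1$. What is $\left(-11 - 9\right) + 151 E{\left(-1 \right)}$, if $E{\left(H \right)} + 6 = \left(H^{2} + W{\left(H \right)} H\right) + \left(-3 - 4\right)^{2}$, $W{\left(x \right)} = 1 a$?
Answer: $6775$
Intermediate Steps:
$W{\left(x \right)} = -1$ ($W{\left(x \right)} = 1 \left(-1\right) = -1$)
$E{\left(H \right)} = 43 + H^{2} - H$ ($E{\left(H \right)} = -6 + \left(\left(H^{2} - H\right) + \left(-3 - 4\right)^{2}\right) = -6 + \left(\left(H^{2} - H\right) + \left(-7\right)^{2}\right) = -6 + \left(\left(H^{2} - H\right) + 49\right) = -6 + \left(49 + H^{2} - H\right) = 43 + H^{2} - H$)
$\left(-11 - 9\right) + 151 E{\left(-1 \right)} = \left(-11 - 9\right) + 151 \left(43 + \left(-1\right)^{2} - -1\right) = \left(-11 - 9\right) + 151 \left(43 + 1 + 1\right) = -20 + 151 \cdot 45 = -20 + 6795 = 6775$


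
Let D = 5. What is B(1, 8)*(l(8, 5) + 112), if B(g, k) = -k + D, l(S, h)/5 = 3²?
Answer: -471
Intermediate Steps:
l(S, h) = 45 (l(S, h) = 5*3² = 5*9 = 45)
B(g, k) = 5 - k (B(g, k) = -k + 5 = 5 - k)
B(1, 8)*(l(8, 5) + 112) = (5 - 1*8)*(45 + 112) = (5 - 8)*157 = -3*157 = -471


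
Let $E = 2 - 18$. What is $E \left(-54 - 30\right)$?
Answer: $1344$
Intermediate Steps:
$E = -16$ ($E = 2 - 18 = -16$)
$E \left(-54 - 30\right) = - 16 \left(-54 - 30\right) = \left(-16\right) \left(-84\right) = 1344$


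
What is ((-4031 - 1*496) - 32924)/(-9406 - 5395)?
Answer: 37451/14801 ≈ 2.5303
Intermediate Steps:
((-4031 - 1*496) - 32924)/(-9406 - 5395) = ((-4031 - 496) - 32924)/(-14801) = (-4527 - 32924)*(-1/14801) = -37451*(-1/14801) = 37451/14801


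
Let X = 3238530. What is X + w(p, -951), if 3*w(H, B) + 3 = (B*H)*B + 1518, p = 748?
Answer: 228736351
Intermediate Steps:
w(H, B) = 505 + H*B**2/3 (w(H, B) = -1 + ((B*H)*B + 1518)/3 = -1 + (H*B**2 + 1518)/3 = -1 + (1518 + H*B**2)/3 = -1 + (506 + H*B**2/3) = 505 + H*B**2/3)
X + w(p, -951) = 3238530 + (505 + (1/3)*748*(-951)**2) = 3238530 + (505 + (1/3)*748*904401) = 3238530 + (505 + 225497316) = 3238530 + 225497821 = 228736351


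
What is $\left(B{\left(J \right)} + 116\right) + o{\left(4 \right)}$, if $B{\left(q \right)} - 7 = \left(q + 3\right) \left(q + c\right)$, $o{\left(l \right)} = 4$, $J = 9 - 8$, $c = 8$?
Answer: $163$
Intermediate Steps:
$J = 1$
$B{\left(q \right)} = 7 + \left(3 + q\right) \left(8 + q\right)$ ($B{\left(q \right)} = 7 + \left(q + 3\right) \left(q + 8\right) = 7 + \left(3 + q\right) \left(8 + q\right)$)
$\left(B{\left(J \right)} + 116\right) + o{\left(4 \right)} = \left(\left(31 + 1^{2} + 11 \cdot 1\right) + 116\right) + 4 = \left(\left(31 + 1 + 11\right) + 116\right) + 4 = \left(43 + 116\right) + 4 = 159 + 4 = 163$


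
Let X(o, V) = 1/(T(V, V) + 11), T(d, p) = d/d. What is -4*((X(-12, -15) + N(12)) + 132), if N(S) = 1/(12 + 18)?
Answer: -7927/15 ≈ -528.47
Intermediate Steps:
N(S) = 1/30
T(d, p) = 1
X(o, V) = 1/12 (X(o, V) = 1/(1 + 11) = 1/12)
-4*((X(-12, -15) + N(12)) + 132) = -4*((1/12 + 1/30) + 132) = -4*(7/60 + 132) = -4*7927/60 = -7927/15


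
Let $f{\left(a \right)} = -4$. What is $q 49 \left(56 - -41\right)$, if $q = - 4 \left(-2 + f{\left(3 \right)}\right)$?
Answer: $114072$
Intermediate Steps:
$q = 24$ ($q = - 4 \left(-2 - 4\right) = \left(-4\right) \left(-6\right) = 24$)
$q 49 \left(56 - -41\right) = 24 \cdot 49 \left(56 - -41\right) = 1176 \left(56 + 41\right) = 1176 \cdot 97 = 114072$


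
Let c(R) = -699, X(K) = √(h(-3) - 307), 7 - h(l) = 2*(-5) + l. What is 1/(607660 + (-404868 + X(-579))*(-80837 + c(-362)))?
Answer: 8252981227/272446797009860261604 + 5096*I*√287/68111699252465065401 ≈ 3.0292e-11 + 1.2675e-15*I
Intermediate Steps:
h(l) = 17 - l (h(l) = 7 - (2*(-5) + l) = 7 - (-10 + l) = 7 + (10 - l) = 17 - l)
X(K) = I*√287 (X(K) = √((17 - 1*(-3)) - 307) = √((17 + 3) - 307) = √(20 - 307) = √(-287) = I*√287)
1/(607660 + (-404868 + X(-579))*(-80837 + c(-362))) = 1/(607660 + (-404868 + I*√287)*(-80837 - 699)) = 1/(607660 + (-404868 + I*√287)*(-81536)) = 1/(607660 + (33011317248 - 81536*I*√287)) = 1/(33011924908 - 81536*I*√287)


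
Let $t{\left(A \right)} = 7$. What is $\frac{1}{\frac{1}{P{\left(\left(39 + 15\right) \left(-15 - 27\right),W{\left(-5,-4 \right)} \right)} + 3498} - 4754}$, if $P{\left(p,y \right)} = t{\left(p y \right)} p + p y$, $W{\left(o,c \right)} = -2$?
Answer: $- \frac{7842}{37280869} \approx -0.00021035$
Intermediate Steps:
$P{\left(p,y \right)} = 7 p + p y$
$\frac{1}{\frac{1}{P{\left(\left(39 + 15\right) \left(-15 - 27\right),W{\left(-5,-4 \right)} \right)} + 3498} - 4754} = \frac{1}{\frac{1}{\left(39 + 15\right) \left(-15 - 27\right) \left(7 - 2\right) + 3498} - 4754} = \frac{1}{\frac{1}{54 \left(-42\right) 5 + 3498} - 4754} = \frac{1}{\frac{1}{\left(-2268\right) 5 + 3498} - 4754} = \frac{1}{\frac{1}{-11340 + 3498} - 4754} = \frac{1}{\frac{1}{-7842} - 4754} = \frac{1}{- \frac{1}{7842} - 4754} = \frac{1}{- \frac{37280869}{7842}} = - \frac{7842}{37280869}$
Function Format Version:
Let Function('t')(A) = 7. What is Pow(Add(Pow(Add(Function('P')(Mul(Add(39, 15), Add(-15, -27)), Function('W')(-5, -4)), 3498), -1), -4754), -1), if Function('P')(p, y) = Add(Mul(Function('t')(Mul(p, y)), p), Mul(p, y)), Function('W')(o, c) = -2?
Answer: Rational(-7842, 37280869) ≈ -0.00021035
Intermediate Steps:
Function('P')(p, y) = Add(Mul(7, p), Mul(p, y))
Pow(Add(Pow(Add(Function('P')(Mul(Add(39, 15), Add(-15, -27)), Function('W')(-5, -4)), 3498), -1), -4754), -1) = Pow(Add(Pow(Add(Mul(Mul(Add(39, 15), Add(-15, -27)), Add(7, -2)), 3498), -1), -4754), -1) = Pow(Add(Pow(Add(Mul(Mul(54, -42), 5), 3498), -1), -4754), -1) = Pow(Add(Pow(Add(Mul(-2268, 5), 3498), -1), -4754), -1) = Pow(Add(Pow(Add(-11340, 3498), -1), -4754), -1) = Pow(Add(Pow(-7842, -1), -4754), -1) = Pow(Add(Rational(-1, 7842), -4754), -1) = Pow(Rational(-37280869, 7842), -1) = Rational(-7842, 37280869)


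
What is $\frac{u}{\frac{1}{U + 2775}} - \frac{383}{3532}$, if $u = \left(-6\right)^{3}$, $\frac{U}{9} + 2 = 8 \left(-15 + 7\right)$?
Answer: $- \frac{1663911455}{3532} \approx -4.711 \cdot 10^{5}$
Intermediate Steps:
$U = -594$ ($U = -18 + 9 \cdot 8 \left(-15 + 7\right) = -18 + 9 \cdot 8 \left(-8\right) = -18 + 9 \left(-64\right) = -18 - 576 = -594$)
$u = -216$
$\frac{u}{\frac{1}{U + 2775}} - \frac{383}{3532} = - \frac{216}{\frac{1}{-594 + 2775}} - \frac{383}{3532} = - \frac{216}{\frac{1}{2181}} - \frac{383}{3532} = - 216 \frac{1}{\frac{1}{2181}} - \frac{383}{3532} = \left(-216\right) 2181 - \frac{383}{3532} = -471096 - \frac{383}{3532} = - \frac{1663911455}{3532}$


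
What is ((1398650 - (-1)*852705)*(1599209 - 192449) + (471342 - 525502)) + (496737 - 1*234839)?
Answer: 3167116367538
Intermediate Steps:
((1398650 - (-1)*852705)*(1599209 - 192449) + (471342 - 525502)) + (496737 - 1*234839) = ((1398650 - 1*(-852705))*1406760 - 54160) + (496737 - 234839) = ((1398650 + 852705)*1406760 - 54160) + 261898 = (2251355*1406760 - 54160) + 261898 = (3167116159800 - 54160) + 261898 = 3167116105640 + 261898 = 3167116367538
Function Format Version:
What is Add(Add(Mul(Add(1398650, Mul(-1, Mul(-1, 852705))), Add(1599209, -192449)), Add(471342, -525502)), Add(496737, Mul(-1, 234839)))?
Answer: 3167116367538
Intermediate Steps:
Add(Add(Mul(Add(1398650, Mul(-1, Mul(-1, 852705))), Add(1599209, -192449)), Add(471342, -525502)), Add(496737, Mul(-1, 234839))) = Add(Add(Mul(Add(1398650, Mul(-1, -852705)), 1406760), -54160), Add(496737, -234839)) = Add(Add(Mul(Add(1398650, 852705), 1406760), -54160), 261898) = Add(Add(Mul(2251355, 1406760), -54160), 261898) = Add(Add(3167116159800, -54160), 261898) = Add(3167116105640, 261898) = 3167116367538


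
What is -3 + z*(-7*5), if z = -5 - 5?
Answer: 347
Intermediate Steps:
z = -10
-3 + z*(-7*5) = -3 - (-70)*5 = -3 - 10*(-35) = -3 + 350 = 347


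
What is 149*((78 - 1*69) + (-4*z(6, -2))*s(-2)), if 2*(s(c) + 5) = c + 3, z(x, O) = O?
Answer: -4023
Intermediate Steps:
s(c) = -7/2 + c/2 (s(c) = -5 + (c + 3)/2 = -5 + (3 + c)/2 = -5 + (3/2 + c/2) = -7/2 + c/2)
149*((78 - 1*69) + (-4*z(6, -2))*s(-2)) = 149*((78 - 1*69) + (-4*(-2))*(-7/2 + (1/2)*(-2))) = 149*((78 - 69) + 8*(-7/2 - 1)) = 149*(9 + 8*(-9/2)) = 149*(9 - 36) = 149*(-27) = -4023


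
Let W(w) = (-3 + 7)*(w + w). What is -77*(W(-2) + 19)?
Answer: -231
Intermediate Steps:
W(w) = 8*w (W(w) = 4*(2*w) = 8*w)
-77*(W(-2) + 19) = -77*(8*(-2) + 19) = -77*(-16 + 19) = -77*3 = -231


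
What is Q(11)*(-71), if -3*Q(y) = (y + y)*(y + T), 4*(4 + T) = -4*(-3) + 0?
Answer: 15620/3 ≈ 5206.7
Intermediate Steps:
T = -1 (T = -4 + (-4*(-3) + 0)/4 = -4 + (12 + 0)/4 = -4 + (1/4)*12 = -4 + 3 = -1)
Q(y) = -2*y*(-1 + y)/3 (Q(y) = -(y + y)*(y - 1)/3 = -2*y*(-1 + y)/3)
Q(11)*(-71) = ((2/3)*11*(1 - 1*11))*(-71) = ((2/3)*11*(1 - 11))*(-71) = ((2/3)*11*(-10))*(-71) = -220/3*(-71) = 15620/3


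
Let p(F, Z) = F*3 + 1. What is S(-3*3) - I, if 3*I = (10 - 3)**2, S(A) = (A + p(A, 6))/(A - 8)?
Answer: -728/51 ≈ -14.275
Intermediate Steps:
p(F, Z) = 1 + 3*F (p(F, Z) = 3*F + 1 = 1 + 3*F)
S(A) = (1 + 4*A)/(-8 + A) (S(A) = (A + (1 + 3*A))/(A - 8) = (1 + 4*A)/(-8 + A))
I = 49/3 (I = (10 - 3)**2/3 = (1/3)*7**2 = (1/3)*49 = 49/3 ≈ 16.333)
S(-3*3) - I = (1 + 4*(-3*3))/(-8 - 3*3) - 1*49/3 = (1 + 4*(-9))/(-8 - 9) - 49/3 = (1 - 36)/(-17) - 49/3 = -1/17*(-35) - 49/3 = 35/17 - 49/3 = -728/51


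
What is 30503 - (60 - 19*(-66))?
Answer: 29189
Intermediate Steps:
30503 - (60 - 19*(-66)) = 30503 - (60 + 1254) = 30503 - 1*1314 = 30503 - 1314 = 29189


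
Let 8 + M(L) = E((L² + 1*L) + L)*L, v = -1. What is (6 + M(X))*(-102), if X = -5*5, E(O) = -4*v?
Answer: 10404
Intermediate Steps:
E(O) = 4 (E(O) = -4*(-1) = 4)
X = -25
M(L) = -8 + 4*L
(6 + M(X))*(-102) = (6 + (-8 + 4*(-25)))*(-102) = (6 + (-8 - 100))*(-102) = (6 - 108)*(-102) = -102*(-102) = 10404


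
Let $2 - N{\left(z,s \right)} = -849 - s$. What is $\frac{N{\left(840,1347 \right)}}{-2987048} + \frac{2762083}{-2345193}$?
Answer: $- \frac{4127814617599}{3502602030132} \approx -1.1785$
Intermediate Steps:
$N{\left(z,s \right)} = 851 + s$ ($N{\left(z,s \right)} = 2 - \left(-849 - s\right) = 2 + \left(849 + s\right) = 851 + s$)
$\frac{N{\left(840,1347 \right)}}{-2987048} + \frac{2762083}{-2345193} = \frac{851 + 1347}{-2987048} + \frac{2762083}{-2345193} = 2198 \left(- \frac{1}{2987048}\right) + 2762083 \left(- \frac{1}{2345193}\right) = - \frac{1099}{1493524} - \frac{2762083}{2345193} = - \frac{4127814617599}{3502602030132}$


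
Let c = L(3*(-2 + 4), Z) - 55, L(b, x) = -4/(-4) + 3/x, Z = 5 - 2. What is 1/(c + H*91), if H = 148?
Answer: 1/13415 ≈ 7.4543e-5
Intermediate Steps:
Z = 3
L(b, x) = 1 + 3/x (L(b, x) = -4*(-1/4) + 3/x = 1 + 3/x)
c = -53 (c = (3 + 3)/3 - 55 = (1/3)*6 - 55 = 2 - 55 = -53)
1/(c + H*91) = 1/(-53 + 148*91) = 1/(-53 + 13468) = 1/13415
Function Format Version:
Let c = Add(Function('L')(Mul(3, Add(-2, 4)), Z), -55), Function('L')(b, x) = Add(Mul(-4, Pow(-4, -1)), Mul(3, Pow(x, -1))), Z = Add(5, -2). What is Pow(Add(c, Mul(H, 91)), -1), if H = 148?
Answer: Rational(1, 13415) ≈ 7.4543e-5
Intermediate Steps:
Z = 3
Function('L')(b, x) = Add(1, Mul(3, Pow(x, -1))) (Function('L')(b, x) = Add(Mul(-4, Rational(-1, 4)), Mul(3, Pow(x, -1))) = Add(1, Mul(3, Pow(x, -1))))
c = -53 (c = Add(Mul(Pow(3, -1), Add(3, 3)), -55) = Add(Mul(Rational(1, 3), 6), -55) = Add(2, -55) = -53)
Pow(Add(c, Mul(H, 91)), -1) = Pow(Add(-53, Mul(148, 91)), -1) = Pow(Add(-53, 13468), -1) = Pow(13415, -1) = Rational(1, 13415)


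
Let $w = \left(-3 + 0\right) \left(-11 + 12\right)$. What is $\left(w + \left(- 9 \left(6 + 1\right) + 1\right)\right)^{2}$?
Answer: $4225$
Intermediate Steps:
$w = -3$ ($w = \left(-3\right) 1 = -3$)
$\left(w + \left(- 9 \left(6 + 1\right) + 1\right)\right)^{2} = \left(-3 + \left(- 9 \left(6 + 1\right) + 1\right)\right)^{2} = \left(-3 + \left(\left(-9\right) 7 + 1\right)\right)^{2} = \left(-3 + \left(-63 + 1\right)\right)^{2} = \left(-3 - 62\right)^{2} = \left(-65\right)^{2} = 4225$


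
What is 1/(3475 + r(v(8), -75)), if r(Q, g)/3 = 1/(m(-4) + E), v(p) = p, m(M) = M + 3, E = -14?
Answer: 5/17374 ≈ 0.00028779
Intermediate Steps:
m(M) = 3 + M
r(Q, g) = -1/5 (r(Q, g) = 3/((3 - 4) - 14) = 3/(-1 - 14) = 3/(-15) = 3*(-1/15) = -1/5)
1/(3475 + r(v(8), -75)) = 1/(3475 - 1/5) = 1/(17374/5) = 5/17374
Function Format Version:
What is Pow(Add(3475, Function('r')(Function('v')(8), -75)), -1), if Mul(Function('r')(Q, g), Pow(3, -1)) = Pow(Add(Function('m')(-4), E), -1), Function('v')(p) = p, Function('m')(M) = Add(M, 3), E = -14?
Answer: Rational(5, 17374) ≈ 0.00028779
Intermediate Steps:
Function('m')(M) = Add(3, M)
Function('r')(Q, g) = Rational(-1, 5) (Function('r')(Q, g) = Mul(3, Pow(Add(Add(3, -4), -14), -1)) = Mul(3, Pow(Add(-1, -14), -1)) = Mul(3, Pow(-15, -1)) = Mul(3, Rational(-1, 15)) = Rational(-1, 5))
Pow(Add(3475, Function('r')(Function('v')(8), -75)), -1) = Pow(Add(3475, Rational(-1, 5)), -1) = Pow(Rational(17374, 5), -1) = Rational(5, 17374)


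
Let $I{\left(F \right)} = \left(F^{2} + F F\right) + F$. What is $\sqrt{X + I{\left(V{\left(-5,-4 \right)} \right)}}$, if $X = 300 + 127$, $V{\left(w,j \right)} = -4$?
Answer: $\sqrt{455} \approx 21.331$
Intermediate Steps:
$I{\left(F \right)} = F + 2 F^{2}$ ($I{\left(F \right)} = \left(F^{2} + F^{2}\right) + F = 2 F^{2} + F = F + 2 F^{2}$)
$X = 427$
$\sqrt{X + I{\left(V{\left(-5,-4 \right)} \right)}} = \sqrt{427 - 4 \left(1 + 2 \left(-4\right)\right)} = \sqrt{427 - 4 \left(1 - 8\right)} = \sqrt{427 - -28} = \sqrt{427 + 28} = \sqrt{455}$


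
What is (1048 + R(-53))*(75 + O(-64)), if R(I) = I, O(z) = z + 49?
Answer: 59700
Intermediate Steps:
O(z) = 49 + z
(1048 + R(-53))*(75 + O(-64)) = (1048 - 53)*(75 + (49 - 64)) = 995*(75 - 15) = 995*60 = 59700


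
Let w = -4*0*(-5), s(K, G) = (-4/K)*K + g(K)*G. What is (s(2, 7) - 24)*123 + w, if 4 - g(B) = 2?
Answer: -1722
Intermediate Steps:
g(B) = 2 (g(B) = 4 - 1*2 = 4 - 2 = 2)
s(K, G) = -4 + 2*G (s(K, G) = (-4/K)*K + 2*G = -4 + 2*G)
w = 0 (w = 0*(-5) = 0)
(s(2, 7) - 24)*123 + w = ((-4 + 2*7) - 24)*123 + 0 = ((-4 + 14) - 24)*123 + 0 = (10 - 24)*123 + 0 = -14*123 + 0 = -1722 + 0 = -1722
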